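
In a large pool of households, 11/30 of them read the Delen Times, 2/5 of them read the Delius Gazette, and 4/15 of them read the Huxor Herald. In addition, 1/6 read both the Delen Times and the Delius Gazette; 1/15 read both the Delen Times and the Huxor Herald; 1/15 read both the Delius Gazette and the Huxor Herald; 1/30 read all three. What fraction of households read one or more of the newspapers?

P(≥1) = 11/30 + 2/5 + 4/15 − 1/6 − 1/15 − 1/15 + 1/30 = 23/30

23/30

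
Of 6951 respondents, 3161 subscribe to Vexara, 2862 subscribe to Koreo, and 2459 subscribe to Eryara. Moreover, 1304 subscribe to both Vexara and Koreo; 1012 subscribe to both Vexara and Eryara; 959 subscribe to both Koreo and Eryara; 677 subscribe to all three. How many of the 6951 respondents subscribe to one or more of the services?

5884

By inclusion-exclusion,
|union| = 3161 + 2862 + 2459 − 1304 − 1012 − 959 + 677 = 5884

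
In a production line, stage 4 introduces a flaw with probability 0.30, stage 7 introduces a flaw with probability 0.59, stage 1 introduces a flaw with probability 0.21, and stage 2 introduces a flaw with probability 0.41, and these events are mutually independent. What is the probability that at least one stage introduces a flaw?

0.8662293

P(none) = (1 − 0.30) × (1 − 0.59) × (1 − 0.21) × (1 − 0.41) = 0.70 × 0.41 × 0.79 × 0.59 = 0.1337707
P(at least one) = 1 − 0.1337707 = 0.8662293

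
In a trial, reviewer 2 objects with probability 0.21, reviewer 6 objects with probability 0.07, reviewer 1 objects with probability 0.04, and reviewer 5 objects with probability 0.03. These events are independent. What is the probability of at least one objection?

Since the events are independent, P(none) is the product of the individual non-occurrence probabilities.
P(none) = (1 − 0.21) × (1 − 0.07) × (1 − 0.04) × (1 − 0.03) = 0.79 × 0.93 × 0.96 × 0.97 = 0.68415264
P(at least one) = 1 − 0.68415264 = 0.31584736

0.31584736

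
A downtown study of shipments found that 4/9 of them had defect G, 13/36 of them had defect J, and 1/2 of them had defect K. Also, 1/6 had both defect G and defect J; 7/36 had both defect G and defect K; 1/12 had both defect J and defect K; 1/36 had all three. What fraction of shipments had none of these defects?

1/9

P(union) = 4/9 + 13/36 + 1/2 − 1/6 − 7/36 − 1/12 + 1/36 = 8/9
P(none) = 1 − 8/9 = 1/9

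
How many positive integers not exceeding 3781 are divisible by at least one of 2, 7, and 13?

By inclusion–exclusion:
1890 + 540 + 290 − 270 − 145 − 41 + 20 = 2284

2284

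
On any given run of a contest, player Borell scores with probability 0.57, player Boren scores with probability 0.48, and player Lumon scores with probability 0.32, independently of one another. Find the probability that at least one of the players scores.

P(none) = (1 − 0.57) × (1 − 0.48) × (1 − 0.32) = 0.43 × 0.52 × 0.68 = 0.152048
P(at least one) = 1 − 0.152048 = 0.847952

0.847952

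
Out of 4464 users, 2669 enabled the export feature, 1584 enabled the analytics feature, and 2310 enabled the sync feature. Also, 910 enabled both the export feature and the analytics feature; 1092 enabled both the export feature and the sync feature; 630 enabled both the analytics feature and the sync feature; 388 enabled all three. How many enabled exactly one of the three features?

Using the inclusion–exclusion count for exactly one event:
N(exactly one) = 2669 + 1584 + 2310 − 2·910 − 2·1092 − 2·630 + 3·388 = 2463

2463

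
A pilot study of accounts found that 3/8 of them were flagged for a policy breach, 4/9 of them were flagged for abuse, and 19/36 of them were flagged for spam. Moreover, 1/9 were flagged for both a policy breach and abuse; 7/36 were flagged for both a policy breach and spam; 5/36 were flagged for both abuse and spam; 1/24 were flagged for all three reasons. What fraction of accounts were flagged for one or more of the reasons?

17/18

P(at least one) = 3/8 + 4/9 + 19/36 − 1/9 − 7/36 − 5/36 + 1/24 = 17/18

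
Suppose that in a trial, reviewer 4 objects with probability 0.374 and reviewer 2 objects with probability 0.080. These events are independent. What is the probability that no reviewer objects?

P(none) = (1 − 0.374) × (1 − 0.080) = 0.626 × 0.920 = 0.57592

0.57592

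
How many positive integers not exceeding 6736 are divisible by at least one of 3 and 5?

By inclusion–exclusion:
floor(6736/3) + floor(6736/5) − floor(6736/15) = 2245 + 1347 − 449 = 3143

3143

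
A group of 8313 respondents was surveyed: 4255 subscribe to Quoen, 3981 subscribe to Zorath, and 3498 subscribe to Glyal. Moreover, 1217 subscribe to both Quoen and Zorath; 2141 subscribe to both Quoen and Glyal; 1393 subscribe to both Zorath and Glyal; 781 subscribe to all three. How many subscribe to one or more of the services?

Apply inclusion-exclusion:
|at least one| = 4255 + 3981 + 3498 − 1217 − 2141 − 1393 + 781 = 7764

7764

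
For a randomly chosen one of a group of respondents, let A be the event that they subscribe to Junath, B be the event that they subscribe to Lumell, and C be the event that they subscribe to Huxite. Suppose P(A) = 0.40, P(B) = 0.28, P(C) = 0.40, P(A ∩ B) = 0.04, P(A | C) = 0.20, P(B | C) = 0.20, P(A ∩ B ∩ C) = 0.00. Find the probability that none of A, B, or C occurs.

0.12

P(A ∩ C) = P(C)·P(A|C) = 0.40 × 0.20 = 0.08
P(B ∩ C) = P(C)·P(B|C) = 0.40 × 0.20 = 0.08
By inclusion-exclusion,
P(A ∪ B ∪ C) = 0.40 + 0.28 + 0.40 − 0.04 − 0.08 − 0.08 + 0.00 = 0.88
P(none) = 1 − 0.88 = 0.12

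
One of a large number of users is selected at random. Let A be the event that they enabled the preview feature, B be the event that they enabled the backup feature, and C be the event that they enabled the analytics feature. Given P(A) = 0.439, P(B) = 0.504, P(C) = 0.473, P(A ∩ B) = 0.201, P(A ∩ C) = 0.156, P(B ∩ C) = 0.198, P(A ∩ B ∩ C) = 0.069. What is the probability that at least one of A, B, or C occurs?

0.930

By inclusion–exclusion:
P(A ∪ B ∪ C) = 0.439 + 0.504 + 0.473 − 0.201 − 0.156 − 0.198 + 0.069 = 0.930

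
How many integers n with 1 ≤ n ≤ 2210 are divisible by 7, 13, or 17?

564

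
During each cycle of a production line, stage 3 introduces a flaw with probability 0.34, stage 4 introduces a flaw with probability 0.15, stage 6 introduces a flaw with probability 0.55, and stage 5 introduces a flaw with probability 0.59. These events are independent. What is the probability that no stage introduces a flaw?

P(none) = (1 − 0.34) × (1 − 0.15) × (1 − 0.55) × (1 − 0.59) = 0.66 × 0.85 × 0.45 × 0.41 = 0.1035045

0.1035045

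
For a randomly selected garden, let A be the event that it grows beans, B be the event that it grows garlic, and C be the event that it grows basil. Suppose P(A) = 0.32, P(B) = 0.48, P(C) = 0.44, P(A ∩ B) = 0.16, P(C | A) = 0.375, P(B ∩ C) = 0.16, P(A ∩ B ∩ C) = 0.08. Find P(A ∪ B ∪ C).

P(A ∩ C) = P(A)·P(C|A) = 0.32 × 0.375 = 0.12
P(A ∪ B ∪ C) = 0.32 + 0.48 + 0.44 − 0.16 − 0.12 − 0.16 + 0.08 = 0.88

0.88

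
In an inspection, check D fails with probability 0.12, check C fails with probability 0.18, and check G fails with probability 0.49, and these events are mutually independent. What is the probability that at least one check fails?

P(none) = (1 − 0.12) × (1 − 0.18) × (1 − 0.49) = 0.88 × 0.82 × 0.51 = 0.368016
P(at least one) = 1 − 0.368016 = 0.631984

0.631984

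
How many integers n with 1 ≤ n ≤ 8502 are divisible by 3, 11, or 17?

3653

By inclusion-exclusion,
floor(8502/3) + floor(8502/11) + floor(8502/17) − floor(8502/33) − floor(8502/51) − floor(8502/187) + floor(8502/561) = 2834 + 772 + 500 − 257 − 166 − 45 + 15 = 3653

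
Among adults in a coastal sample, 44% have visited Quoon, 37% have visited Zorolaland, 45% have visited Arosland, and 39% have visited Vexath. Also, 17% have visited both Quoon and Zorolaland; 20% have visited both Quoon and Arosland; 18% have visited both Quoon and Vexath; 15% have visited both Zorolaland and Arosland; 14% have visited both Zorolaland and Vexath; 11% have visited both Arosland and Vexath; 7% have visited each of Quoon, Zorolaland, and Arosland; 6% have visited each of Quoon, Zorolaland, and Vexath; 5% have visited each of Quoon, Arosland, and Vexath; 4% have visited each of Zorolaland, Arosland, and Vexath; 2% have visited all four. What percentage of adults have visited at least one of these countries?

Using inclusion–exclusion:
P(≥1) = 44 + 37 + 45 + 39 − 17 − 20 − 18 − 15 − 14 − 11 + 7 + 6 + 5 + 4 − 2 = 90%

90%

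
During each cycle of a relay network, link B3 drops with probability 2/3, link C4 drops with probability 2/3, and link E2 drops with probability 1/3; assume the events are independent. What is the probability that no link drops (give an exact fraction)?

2/27

Since the events are independent, P(none) is the product of the individual non-occurrence probabilities.
P(none) = (1 − 2/3) × (1 − 2/3) × (1 − 1/3) = 1/3 × 1/3 × 2/3 = 2/27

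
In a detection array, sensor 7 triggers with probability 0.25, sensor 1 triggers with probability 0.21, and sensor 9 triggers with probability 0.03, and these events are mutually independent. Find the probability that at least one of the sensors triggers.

0.425275

P(none) = (1 − 0.25) × (1 − 0.21) × (1 − 0.03) = 0.75 × 0.79 × 0.97 = 0.574725
P(at least one) = 1 − 0.574725 = 0.425275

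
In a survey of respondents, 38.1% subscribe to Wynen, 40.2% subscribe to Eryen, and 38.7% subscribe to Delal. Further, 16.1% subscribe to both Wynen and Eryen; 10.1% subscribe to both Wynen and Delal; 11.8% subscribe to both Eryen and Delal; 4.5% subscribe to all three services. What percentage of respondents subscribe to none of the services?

P(at least one) = 38.1 + 40.2 + 38.7 − 16.1 − 10.1 − 11.8 + 4.5 = 83.5%
P(none) = 100% − 83.5% = 16.5%

16.5%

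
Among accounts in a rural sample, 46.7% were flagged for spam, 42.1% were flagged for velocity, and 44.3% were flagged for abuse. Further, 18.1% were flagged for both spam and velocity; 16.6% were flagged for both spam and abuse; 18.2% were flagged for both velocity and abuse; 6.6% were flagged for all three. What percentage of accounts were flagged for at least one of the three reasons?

86.8%

P(at least one) = 46.7 + 42.1 + 44.3 − 18.1 − 16.6 − 18.2 + 6.6 = 86.8%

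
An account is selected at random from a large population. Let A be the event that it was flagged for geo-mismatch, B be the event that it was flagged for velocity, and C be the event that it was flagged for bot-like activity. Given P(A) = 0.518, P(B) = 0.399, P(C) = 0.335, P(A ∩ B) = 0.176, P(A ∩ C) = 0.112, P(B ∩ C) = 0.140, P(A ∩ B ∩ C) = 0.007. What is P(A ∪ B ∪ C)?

By inclusion-exclusion,
P(A ∪ B ∪ C) = 0.518 + 0.399 + 0.335 − 0.176 − 0.112 − 0.140 + 0.007 = 0.831

0.831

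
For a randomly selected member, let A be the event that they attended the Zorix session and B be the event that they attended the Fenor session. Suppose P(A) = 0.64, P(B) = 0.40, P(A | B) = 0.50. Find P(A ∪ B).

P(A ∩ B) = P(B)·P(A|B) = 0.40 × 0.50 = 0.20
P(A ∪ B) = 0.64 + 0.40 − 0.20 = 0.84

0.84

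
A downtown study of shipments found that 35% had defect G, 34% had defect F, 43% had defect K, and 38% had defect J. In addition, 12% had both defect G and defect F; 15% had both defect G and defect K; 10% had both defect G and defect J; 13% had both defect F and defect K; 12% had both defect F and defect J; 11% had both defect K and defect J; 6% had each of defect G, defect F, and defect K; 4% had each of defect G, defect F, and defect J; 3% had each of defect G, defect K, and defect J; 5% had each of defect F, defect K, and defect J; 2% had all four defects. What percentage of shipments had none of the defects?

P(union) = 35 + 34 + 43 + 38 − 12 − 15 − 10 − 13 − 12 − 11 + 6 + 4 + 3 + 5 − 2 = 93%
P(none) = 100% − 93% = 7%

7%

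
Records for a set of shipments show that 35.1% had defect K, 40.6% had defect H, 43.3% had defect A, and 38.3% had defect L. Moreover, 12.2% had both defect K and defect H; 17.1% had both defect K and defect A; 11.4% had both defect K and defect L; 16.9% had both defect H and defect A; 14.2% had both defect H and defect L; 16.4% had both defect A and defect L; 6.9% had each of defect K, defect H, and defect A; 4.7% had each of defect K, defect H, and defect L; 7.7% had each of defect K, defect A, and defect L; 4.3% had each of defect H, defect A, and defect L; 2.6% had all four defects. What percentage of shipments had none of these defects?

9.9%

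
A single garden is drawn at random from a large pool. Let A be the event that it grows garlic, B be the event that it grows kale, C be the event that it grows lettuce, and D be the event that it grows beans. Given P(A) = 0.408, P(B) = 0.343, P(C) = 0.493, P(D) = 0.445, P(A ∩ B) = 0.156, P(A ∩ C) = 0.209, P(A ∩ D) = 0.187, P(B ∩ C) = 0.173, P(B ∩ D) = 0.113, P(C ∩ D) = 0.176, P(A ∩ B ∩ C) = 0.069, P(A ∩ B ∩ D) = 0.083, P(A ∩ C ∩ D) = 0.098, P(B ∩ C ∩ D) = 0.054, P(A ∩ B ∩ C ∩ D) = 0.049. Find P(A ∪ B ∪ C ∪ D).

0.930

Using inclusion–exclusion:
P(A ∪ B ∪ C ∪ D) = 0.408 + 0.343 + 0.493 + 0.445 − 0.156 − 0.209 − 0.187 − 0.173 − 0.113 − 0.176 + 0.069 + 0.083 + 0.098 + 0.054 − 0.049 = 0.930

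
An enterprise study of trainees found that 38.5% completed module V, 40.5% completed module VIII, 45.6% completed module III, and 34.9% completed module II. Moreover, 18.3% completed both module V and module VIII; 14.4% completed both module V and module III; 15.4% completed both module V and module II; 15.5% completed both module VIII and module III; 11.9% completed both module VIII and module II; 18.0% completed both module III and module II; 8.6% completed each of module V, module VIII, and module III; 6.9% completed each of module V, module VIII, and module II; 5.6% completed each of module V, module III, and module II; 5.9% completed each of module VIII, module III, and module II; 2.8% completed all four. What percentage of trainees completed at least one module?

By inclusion–exclusion:
P(≥1) = 38.5 + 40.5 + 45.6 + 34.9 − 18.3 − 14.4 − 15.4 − 15.5 − 11.9 − 18.0 + 8.6 + 6.9 + 5.6 + 5.9 − 2.8 = 90.2%

90.2%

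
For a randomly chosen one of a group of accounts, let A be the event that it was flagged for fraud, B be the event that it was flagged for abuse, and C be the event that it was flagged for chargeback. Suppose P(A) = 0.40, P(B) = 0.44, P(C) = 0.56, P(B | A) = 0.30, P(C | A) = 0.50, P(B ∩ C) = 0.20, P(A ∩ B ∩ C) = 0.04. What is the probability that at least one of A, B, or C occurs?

P(A ∩ B) = P(A)·P(B|A) = 0.40 × 0.30 = 0.12
P(A ∩ C) = P(A)·P(C|A) = 0.40 × 0.50 = 0.20
P(A ∪ B ∪ C) = 0.40 + 0.44 + 0.56 − 0.12 − 0.20 − 0.20 + 0.04 = 0.92

0.92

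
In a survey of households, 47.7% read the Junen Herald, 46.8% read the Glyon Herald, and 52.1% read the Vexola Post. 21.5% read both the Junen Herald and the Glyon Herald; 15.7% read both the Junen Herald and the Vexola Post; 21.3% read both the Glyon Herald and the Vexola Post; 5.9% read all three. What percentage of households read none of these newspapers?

P(at least one) = 47.7 + 46.8 + 52.1 − 21.5 − 15.7 − 21.3 + 5.9 = 94.0%
P(none) = 100% − 94.0% = 6.0%

6.0%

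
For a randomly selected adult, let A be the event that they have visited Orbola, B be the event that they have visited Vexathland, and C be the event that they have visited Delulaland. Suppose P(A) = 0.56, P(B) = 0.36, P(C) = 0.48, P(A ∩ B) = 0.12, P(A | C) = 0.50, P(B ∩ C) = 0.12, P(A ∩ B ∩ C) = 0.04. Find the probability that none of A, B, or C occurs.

P(A ∩ C) = P(C)·P(A|C) = 0.48 × 0.50 = 0.24
By inclusion–exclusion:
P(A ∪ B ∪ C) = 0.56 + 0.36 + 0.48 − 0.12 − 0.24 − 0.12 + 0.04 = 0.96
P(none) = 1 − 0.96 = 0.04

0.04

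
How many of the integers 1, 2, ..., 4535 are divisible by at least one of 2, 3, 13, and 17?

3221

By inclusion-exclusion,
⌊4535/2⌋ + ⌊4535/3⌋ + ⌊4535/13⌋ + ⌊4535/17⌋ − ⌊4535/6⌋ − ⌊4535/26⌋ − ⌊4535/34⌋ − ⌊4535/39⌋ − ⌊4535/51⌋ − ⌊4535/221⌋ + ⌊4535/78⌋ + ⌊4535/102⌋ + ⌊4535/442⌋ + ⌊4535/663⌋ − ⌊4535/1326⌋ = 2267 + 1511 + 348 + 266 − 755 − 174 − 133 − 116 − 88 − 20 + 58 + 44 + 10 + 6 − 3 = 3221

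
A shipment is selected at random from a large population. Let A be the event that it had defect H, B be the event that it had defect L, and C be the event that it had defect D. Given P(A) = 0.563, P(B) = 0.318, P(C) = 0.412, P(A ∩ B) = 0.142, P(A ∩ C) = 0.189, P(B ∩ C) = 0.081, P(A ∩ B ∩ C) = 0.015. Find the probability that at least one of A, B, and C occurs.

0.896

P(A ∪ B ∪ C) = 0.563 + 0.318 + 0.412 − 0.142 − 0.189 − 0.081 + 0.015 = 0.896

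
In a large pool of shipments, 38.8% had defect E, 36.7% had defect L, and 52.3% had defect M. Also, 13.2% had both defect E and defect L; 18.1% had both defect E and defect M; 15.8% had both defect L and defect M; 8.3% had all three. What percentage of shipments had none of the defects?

11.0%

By inclusion-exclusion,
P(≥1) = 38.8 + 36.7 + 52.3 − 13.2 − 18.1 − 15.8 + 8.3 = 89.0%
P(none) = 100% − 89.0% = 11.0%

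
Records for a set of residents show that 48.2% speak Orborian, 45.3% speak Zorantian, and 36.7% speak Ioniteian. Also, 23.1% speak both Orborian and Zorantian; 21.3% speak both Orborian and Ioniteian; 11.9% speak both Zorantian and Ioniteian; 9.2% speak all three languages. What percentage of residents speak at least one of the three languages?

83.1%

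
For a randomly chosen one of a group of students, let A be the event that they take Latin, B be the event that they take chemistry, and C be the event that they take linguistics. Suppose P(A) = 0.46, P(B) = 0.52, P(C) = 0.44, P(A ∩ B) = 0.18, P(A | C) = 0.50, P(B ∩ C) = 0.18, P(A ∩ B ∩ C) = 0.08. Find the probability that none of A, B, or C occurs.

P(A ∩ C) = P(C)·P(A|C) = 0.44 × 0.50 = 0.22
P(A ∪ B ∪ C) = 0.46 + 0.52 + 0.44 − 0.18 − 0.22 − 0.18 + 0.08 = 0.92
P(none) = 1 − 0.92 = 0.08

0.08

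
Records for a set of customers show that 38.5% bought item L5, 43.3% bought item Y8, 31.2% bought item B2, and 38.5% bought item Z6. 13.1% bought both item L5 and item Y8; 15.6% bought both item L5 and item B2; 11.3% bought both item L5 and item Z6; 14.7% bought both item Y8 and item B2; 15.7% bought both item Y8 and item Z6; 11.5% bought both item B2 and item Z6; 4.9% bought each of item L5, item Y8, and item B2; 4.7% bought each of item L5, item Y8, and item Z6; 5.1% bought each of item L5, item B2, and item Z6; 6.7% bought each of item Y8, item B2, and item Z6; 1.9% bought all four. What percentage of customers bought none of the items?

By inclusion-exclusion,
P(at least one) = 38.5 + 43.3 + 31.2 + 38.5 − 13.1 − 15.6 − 11.3 − 14.7 − 15.7 − 11.5 + 4.9 + 4.7 + 5.1 + 6.7 − 1.9 = 89.1%
P(none) = 100% − 89.1% = 10.9%

10.9%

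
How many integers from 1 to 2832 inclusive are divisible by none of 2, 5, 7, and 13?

897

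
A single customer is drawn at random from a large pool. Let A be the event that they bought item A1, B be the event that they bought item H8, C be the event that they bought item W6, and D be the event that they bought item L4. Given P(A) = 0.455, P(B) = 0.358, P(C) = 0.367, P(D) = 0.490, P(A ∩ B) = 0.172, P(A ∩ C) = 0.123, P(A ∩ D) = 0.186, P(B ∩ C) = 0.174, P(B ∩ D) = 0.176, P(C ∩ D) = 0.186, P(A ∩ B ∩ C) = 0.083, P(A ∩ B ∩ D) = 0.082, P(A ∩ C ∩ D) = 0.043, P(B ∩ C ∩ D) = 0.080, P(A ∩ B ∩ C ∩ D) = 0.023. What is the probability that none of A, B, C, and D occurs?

0.082

By inclusion-exclusion,
P(A ∪ B ∪ C ∪ D) = 0.455 + 0.358 + 0.367 + 0.490 − 0.172 − 0.123 − 0.186 − 0.174 − 0.176 − 0.186 + 0.083 + 0.082 + 0.043 + 0.080 − 0.023 = 0.918
P(none) = 1 − 0.918 = 0.082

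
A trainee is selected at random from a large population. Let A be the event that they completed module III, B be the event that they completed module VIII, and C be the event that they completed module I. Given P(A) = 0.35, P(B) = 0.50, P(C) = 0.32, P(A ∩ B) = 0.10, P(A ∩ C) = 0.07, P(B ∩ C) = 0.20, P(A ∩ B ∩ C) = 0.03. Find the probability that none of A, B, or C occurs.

0.17

Apply inclusion-exclusion:
P(A ∪ B ∪ C) = 0.35 + 0.50 + 0.32 − 0.10 − 0.07 − 0.20 + 0.03 = 0.83
P(none) = 1 − 0.83 = 0.17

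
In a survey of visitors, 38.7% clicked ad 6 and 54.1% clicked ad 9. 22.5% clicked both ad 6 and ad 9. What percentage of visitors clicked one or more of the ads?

70.3%

Inclusion–exclusion gives
P(≥1) = 38.7 + 54.1 − 22.5 = 70.3%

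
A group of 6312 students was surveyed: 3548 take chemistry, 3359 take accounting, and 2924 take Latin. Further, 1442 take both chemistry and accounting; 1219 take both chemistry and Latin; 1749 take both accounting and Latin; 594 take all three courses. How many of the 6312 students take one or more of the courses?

6015

Inclusion–exclusion gives
|at least one| = 3548 + 3359 + 2924 − 1442 − 1219 − 1749 + 594 = 6015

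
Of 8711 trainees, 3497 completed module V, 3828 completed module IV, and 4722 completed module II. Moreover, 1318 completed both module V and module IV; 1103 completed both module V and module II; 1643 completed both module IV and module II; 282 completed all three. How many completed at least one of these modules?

8265

Inclusion–exclusion gives
N(≥1) = 3497 + 3828 + 4722 − 1318 − 1103 − 1643 + 282 = 8265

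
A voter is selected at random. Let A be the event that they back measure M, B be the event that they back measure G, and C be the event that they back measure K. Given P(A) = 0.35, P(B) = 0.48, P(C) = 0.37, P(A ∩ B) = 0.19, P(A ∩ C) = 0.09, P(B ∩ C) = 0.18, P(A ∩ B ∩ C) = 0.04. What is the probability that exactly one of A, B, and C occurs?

0.40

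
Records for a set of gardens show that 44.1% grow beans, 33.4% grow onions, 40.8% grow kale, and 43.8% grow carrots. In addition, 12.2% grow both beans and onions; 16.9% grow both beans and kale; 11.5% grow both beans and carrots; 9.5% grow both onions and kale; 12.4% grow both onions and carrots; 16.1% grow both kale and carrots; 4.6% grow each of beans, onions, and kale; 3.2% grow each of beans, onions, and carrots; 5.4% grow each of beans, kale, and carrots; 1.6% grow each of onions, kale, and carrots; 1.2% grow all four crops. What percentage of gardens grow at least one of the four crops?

Apply inclusion-exclusion:
P(≥1) = 44.1 + 33.4 + 40.8 + 43.8 − 12.2 − 16.9 − 11.5 − 9.5 − 12.4 − 16.1 + 4.6 + 3.2 + 5.4 + 1.6 − 1.2 = 97.1%

97.1%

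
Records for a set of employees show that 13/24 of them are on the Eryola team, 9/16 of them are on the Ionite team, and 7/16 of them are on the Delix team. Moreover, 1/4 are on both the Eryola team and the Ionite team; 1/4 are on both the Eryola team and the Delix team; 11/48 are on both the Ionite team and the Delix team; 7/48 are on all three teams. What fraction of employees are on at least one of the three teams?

23/24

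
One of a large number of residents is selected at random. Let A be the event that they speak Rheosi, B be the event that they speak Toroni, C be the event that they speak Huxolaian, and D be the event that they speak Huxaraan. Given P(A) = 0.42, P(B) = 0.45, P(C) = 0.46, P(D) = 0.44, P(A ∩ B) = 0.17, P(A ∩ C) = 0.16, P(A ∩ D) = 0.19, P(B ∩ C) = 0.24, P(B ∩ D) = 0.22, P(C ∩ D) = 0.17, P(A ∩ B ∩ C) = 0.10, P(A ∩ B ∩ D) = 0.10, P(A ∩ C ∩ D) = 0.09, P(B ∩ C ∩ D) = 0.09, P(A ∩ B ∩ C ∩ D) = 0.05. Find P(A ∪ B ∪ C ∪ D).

0.95

Apply inclusion-exclusion:
P(A ∪ B ∪ C ∪ D) = 0.42 + 0.45 + 0.46 + 0.44 − 0.17 − 0.16 − 0.19 − 0.24 − 0.22 − 0.17 + 0.10 + 0.10 + 0.09 + 0.09 − 0.05 = 0.95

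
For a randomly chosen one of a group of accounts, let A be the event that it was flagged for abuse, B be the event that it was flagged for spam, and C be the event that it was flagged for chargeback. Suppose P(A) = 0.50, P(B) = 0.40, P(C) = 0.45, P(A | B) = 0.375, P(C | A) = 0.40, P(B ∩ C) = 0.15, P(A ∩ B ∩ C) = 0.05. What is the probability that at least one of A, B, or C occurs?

0.90

P(A ∩ B) = P(B)·P(A|B) = 0.40 × 0.375 = 0.15
P(A ∩ C) = P(A)·P(C|A) = 0.50 × 0.40 = 0.20
P(A ∪ B ∪ C) = 0.50 + 0.40 + 0.45 − 0.15 − 0.20 − 0.15 + 0.05 = 0.90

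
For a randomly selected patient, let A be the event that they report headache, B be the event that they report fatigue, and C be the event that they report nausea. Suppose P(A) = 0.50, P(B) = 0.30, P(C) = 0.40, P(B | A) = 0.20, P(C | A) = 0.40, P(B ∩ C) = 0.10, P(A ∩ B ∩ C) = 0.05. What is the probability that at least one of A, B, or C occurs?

P(A ∩ B) = P(A)·P(B|A) = 0.50 × 0.20 = 0.10
P(A ∩ C) = P(A)·P(C|A) = 0.50 × 0.40 = 0.20
By inclusion-exclusion,
P(A ∪ B ∪ C) = 0.50 + 0.30 + 0.40 − 0.10 − 0.20 − 0.10 + 0.05 = 0.85

0.85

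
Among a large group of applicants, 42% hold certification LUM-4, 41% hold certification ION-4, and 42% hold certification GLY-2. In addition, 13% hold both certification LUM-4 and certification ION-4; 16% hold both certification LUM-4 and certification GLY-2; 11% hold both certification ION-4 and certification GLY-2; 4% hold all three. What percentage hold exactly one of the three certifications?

By inclusion–exclusion (exactly-one form):
P(exactly one) = 42 + 41 + 42 − 2·13 − 2·16 − 2·11 + 3·4 = 57%

57%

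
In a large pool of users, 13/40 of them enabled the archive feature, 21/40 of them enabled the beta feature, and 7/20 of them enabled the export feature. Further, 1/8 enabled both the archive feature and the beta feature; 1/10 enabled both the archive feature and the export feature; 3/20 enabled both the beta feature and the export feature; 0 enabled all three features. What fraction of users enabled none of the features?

Inclusion–exclusion gives
P(≥1) = 13/40 + 21/40 + 7/20 − 1/8 − 1/10 − 3/20 + 0 = 33/40
P(none) = 1 − 33/40 = 7/40

7/40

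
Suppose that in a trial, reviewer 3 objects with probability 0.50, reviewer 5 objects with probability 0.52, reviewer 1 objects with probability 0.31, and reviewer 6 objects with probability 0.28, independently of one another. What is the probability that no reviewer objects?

Since the events are independent, P(none) is the product of the individual non-occurrence probabilities.
P(none) = (1 − 0.50) × (1 − 0.52) × (1 − 0.31) × (1 − 0.28) = 0.50 × 0.48 × 0.69 × 0.72 = 0.119232

0.119232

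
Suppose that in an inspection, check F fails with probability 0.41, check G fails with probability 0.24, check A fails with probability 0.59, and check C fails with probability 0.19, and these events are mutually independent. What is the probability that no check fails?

Independence gives P(none) = ∏(1 − pᵢ).
P(none) = (1 − 0.41) × (1 − 0.24) × (1 − 0.59) × (1 − 0.19) = 0.59 × 0.76 × 0.41 × 0.81 = 0.14891364

0.14891364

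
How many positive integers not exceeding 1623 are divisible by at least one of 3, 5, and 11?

835

Using inclusion–exclusion:
floor(1623/3) + floor(1623/5) + floor(1623/11) − floor(1623/15) − floor(1623/33) − floor(1623/55) + floor(1623/165) = 541 + 324 + 147 − 108 − 49 − 29 + 9 = 835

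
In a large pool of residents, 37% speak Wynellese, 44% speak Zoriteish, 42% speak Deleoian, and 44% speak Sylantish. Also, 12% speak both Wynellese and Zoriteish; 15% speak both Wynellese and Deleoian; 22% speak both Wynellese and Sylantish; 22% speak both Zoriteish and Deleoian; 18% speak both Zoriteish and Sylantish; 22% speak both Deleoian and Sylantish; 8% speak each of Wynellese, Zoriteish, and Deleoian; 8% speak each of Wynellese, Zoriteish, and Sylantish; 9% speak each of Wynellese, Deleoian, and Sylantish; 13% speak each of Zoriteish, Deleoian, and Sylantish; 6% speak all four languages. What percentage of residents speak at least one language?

88%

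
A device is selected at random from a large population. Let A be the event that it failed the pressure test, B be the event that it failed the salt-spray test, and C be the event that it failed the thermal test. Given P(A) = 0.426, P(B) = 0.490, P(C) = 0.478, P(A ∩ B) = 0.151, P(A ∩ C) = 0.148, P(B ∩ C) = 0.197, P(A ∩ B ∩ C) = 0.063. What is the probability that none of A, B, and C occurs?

0.039

Using inclusion–exclusion:
P(A ∪ B ∪ C) = 0.426 + 0.490 + 0.478 − 0.151 − 0.148 − 0.197 + 0.063 = 0.961
P(none) = 1 − 0.961 = 0.039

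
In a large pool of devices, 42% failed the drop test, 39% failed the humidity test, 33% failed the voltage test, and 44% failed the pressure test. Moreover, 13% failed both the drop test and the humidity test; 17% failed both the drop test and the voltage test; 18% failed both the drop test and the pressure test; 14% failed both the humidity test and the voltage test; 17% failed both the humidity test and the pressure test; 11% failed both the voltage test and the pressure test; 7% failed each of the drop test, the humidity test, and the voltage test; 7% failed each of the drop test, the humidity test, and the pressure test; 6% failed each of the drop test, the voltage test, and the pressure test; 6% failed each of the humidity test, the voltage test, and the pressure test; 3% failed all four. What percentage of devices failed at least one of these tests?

91%

Inclusion–exclusion gives
P(≥1) = 42 + 39 + 33 + 44 − 13 − 17 − 18 − 14 − 17 − 11 + 7 + 7 + 6 + 6 − 3 = 91%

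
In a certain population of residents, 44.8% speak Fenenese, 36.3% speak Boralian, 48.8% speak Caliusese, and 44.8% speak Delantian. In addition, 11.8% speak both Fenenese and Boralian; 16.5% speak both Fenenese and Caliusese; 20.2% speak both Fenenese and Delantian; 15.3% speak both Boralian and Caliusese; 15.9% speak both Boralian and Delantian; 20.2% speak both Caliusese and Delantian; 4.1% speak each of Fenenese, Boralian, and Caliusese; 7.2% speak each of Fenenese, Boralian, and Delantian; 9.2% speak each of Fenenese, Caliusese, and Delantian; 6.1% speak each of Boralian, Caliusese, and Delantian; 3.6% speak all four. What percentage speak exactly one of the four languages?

P(exactly one) = 44.8 + 36.3 + 48.8 + 44.8 − 2·11.8 − 2·16.5 − 2·20.2 − 2·15.3 − 2·15.9 − 2·20.2 + 3·4.1 + 3·7.2 + 3·9.2 + 3·6.1 − 4·3.6 = 40.3%

40.3%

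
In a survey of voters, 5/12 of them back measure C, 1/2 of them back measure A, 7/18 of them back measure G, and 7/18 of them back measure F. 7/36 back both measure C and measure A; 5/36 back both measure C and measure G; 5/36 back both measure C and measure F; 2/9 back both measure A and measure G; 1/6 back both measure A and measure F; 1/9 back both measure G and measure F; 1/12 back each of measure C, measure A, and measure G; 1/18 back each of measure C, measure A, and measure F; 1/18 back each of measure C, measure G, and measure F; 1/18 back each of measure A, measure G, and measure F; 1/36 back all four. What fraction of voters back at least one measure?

P(union) = 5/12 + 1/2 + 7/18 + 7/18 − 7/36 − 5/36 − 5/36 − 2/9 − 1/6 − 1/9 + 1/12 + 1/18 + 1/18 + 1/18 − 1/36 = 17/18

17/18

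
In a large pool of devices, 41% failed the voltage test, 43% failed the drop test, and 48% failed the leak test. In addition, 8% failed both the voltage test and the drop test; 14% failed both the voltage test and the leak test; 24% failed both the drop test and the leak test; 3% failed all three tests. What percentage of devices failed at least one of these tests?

89%

Using inclusion–exclusion:
P(≥1) = 41 + 43 + 48 − 8 − 14 − 24 + 3 = 89%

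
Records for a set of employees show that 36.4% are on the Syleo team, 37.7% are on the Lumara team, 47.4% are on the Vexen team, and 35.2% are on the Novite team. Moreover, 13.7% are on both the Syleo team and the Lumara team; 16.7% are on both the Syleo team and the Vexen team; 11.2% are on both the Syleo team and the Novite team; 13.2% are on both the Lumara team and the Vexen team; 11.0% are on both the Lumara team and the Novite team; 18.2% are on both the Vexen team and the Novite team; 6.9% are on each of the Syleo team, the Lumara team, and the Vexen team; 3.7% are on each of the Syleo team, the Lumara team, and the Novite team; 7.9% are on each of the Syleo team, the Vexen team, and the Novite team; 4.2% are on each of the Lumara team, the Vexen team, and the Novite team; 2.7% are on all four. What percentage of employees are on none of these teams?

7.3%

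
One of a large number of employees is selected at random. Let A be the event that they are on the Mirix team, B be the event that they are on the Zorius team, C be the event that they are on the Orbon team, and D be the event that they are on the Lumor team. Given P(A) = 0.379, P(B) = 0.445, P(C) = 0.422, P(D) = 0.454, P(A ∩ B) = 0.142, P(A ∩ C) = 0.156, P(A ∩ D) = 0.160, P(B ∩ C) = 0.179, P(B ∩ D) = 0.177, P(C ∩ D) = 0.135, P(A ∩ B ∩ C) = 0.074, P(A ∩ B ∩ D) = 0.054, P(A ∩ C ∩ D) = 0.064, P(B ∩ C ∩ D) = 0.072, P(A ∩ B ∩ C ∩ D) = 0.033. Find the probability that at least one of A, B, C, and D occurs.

0.982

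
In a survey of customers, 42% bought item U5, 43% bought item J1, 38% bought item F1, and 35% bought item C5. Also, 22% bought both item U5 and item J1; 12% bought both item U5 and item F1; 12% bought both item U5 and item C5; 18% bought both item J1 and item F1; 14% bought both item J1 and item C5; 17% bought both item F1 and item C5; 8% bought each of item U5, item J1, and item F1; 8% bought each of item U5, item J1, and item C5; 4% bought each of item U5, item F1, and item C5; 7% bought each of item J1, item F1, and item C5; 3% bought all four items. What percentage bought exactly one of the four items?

P(exactly one) = 42 + 43 + 38 + 35 − 2·22 − 2·12 − 2·12 − 2·18 − 2·14 − 2·17 + 3·8 + 3·8 + 3·4 + 3·7 − 4·3 = 37%

37%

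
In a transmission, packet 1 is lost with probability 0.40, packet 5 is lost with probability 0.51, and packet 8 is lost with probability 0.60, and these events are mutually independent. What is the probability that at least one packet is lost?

0.8824

P(none) = (1 − 0.40) × (1 − 0.51) × (1 − 0.60) = 0.60 × 0.49 × 0.40 = 0.1176
P(at least one) = 1 − 0.1176 = 0.8824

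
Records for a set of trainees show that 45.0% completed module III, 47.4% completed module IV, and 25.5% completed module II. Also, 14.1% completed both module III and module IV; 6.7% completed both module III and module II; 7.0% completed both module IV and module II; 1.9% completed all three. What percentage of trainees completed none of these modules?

Inclusion–exclusion gives
P(union) = 45.0 + 47.4 + 25.5 − 14.1 − 6.7 − 7.0 + 1.9 = 92.0%
P(none) = 100% − 92.0% = 8.0%

8.0%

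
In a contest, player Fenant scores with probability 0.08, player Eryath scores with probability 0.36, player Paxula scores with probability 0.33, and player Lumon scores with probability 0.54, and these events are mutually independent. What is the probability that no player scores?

P(none) = (1 − 0.08) × (1 − 0.36) × (1 − 0.33) × (1 − 0.54) = 0.92 × 0.64 × 0.67 × 0.46 = 0.18146816

0.18146816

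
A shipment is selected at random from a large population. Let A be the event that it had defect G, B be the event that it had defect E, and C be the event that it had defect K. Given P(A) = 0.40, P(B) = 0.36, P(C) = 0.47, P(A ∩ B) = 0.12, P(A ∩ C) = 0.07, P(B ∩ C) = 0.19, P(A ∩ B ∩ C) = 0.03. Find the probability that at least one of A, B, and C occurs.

By inclusion-exclusion,
P(A ∪ B ∪ C) = 0.40 + 0.36 + 0.47 − 0.12 − 0.07 − 0.19 + 0.03 = 0.88

0.88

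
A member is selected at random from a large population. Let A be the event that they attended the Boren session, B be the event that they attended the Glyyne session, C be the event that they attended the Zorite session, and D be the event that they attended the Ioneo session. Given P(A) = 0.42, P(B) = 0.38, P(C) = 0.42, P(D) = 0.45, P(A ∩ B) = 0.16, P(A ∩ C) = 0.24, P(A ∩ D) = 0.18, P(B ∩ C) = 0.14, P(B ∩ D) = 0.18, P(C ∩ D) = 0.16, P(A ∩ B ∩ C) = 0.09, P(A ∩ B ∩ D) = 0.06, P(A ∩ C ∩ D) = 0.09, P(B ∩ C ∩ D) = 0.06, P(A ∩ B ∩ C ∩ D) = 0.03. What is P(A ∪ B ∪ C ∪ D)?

0.88

By inclusion-exclusion,
P(A ∪ B ∪ C ∪ D) = 0.42 + 0.38 + 0.42 + 0.45 − 0.16 − 0.24 − 0.18 − 0.14 − 0.18 − 0.16 + 0.09 + 0.06 + 0.09 + 0.06 − 0.03 = 0.88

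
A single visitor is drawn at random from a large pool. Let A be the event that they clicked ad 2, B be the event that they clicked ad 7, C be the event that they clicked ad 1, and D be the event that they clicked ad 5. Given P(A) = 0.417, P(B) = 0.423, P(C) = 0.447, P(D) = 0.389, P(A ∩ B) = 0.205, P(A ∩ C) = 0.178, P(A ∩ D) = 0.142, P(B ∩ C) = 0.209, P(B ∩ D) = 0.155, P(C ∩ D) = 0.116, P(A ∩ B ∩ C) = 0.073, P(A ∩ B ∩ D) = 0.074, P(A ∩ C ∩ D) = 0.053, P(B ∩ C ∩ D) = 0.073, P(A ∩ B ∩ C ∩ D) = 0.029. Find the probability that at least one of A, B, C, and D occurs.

0.915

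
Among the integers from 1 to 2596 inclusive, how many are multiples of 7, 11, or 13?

728

floor(2596/7) + floor(2596/11) + floor(2596/13) − floor(2596/77) − floor(2596/91) − floor(2596/143) + floor(2596/1001) = 370 + 236 + 199 − 33 − 28 − 18 + 2 = 728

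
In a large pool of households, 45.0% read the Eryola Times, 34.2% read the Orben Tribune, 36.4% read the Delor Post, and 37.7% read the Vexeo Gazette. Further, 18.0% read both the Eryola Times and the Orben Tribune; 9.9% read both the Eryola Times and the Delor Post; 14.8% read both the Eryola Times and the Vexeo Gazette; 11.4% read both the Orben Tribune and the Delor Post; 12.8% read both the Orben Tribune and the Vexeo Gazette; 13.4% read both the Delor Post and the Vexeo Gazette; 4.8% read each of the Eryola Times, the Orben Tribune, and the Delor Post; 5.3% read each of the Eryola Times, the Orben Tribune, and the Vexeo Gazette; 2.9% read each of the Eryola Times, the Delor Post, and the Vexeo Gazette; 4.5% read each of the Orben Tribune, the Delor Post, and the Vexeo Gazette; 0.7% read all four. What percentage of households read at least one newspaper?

89.8%

P(at least one) = 45.0 + 34.2 + 36.4 + 37.7 − 18.0 − 9.9 − 14.8 − 11.4 − 12.8 − 13.4 + 4.8 + 5.3 + 2.9 + 4.5 − 0.7 = 89.8%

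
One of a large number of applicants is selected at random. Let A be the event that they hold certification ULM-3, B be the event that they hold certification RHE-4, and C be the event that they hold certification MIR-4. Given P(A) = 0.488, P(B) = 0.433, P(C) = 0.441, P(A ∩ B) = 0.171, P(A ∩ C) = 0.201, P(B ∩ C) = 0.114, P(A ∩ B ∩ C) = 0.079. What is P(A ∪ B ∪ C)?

P(A ∪ B ∪ C) = 0.488 + 0.433 + 0.441 − 0.171 − 0.201 − 0.114 + 0.079 = 0.955

0.955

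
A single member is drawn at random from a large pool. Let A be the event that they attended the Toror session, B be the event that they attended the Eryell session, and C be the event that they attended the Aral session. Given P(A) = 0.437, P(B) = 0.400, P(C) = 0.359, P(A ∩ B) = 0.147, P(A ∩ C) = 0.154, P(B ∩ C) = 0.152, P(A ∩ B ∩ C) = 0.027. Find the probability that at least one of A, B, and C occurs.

P(A ∪ B ∪ C) = 0.437 + 0.400 + 0.359 − 0.147 − 0.154 − 0.152 + 0.027 = 0.770

0.770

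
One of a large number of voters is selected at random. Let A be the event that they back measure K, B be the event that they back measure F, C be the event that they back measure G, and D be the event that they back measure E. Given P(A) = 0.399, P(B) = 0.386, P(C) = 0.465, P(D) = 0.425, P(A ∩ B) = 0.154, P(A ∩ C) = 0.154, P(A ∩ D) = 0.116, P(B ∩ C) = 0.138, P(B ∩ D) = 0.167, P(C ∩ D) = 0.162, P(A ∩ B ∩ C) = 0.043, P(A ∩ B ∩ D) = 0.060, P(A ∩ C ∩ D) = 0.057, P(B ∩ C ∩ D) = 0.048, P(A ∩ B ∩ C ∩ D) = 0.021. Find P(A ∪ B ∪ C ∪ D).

Apply inclusion-exclusion:
P(A ∪ B ∪ C ∪ D) = 0.399 + 0.386 + 0.465 + 0.425 − 0.154 − 0.154 − 0.116 − 0.138 − 0.167 − 0.162 + 0.043 + 0.060 + 0.057 + 0.048 − 0.021 = 0.971

0.971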